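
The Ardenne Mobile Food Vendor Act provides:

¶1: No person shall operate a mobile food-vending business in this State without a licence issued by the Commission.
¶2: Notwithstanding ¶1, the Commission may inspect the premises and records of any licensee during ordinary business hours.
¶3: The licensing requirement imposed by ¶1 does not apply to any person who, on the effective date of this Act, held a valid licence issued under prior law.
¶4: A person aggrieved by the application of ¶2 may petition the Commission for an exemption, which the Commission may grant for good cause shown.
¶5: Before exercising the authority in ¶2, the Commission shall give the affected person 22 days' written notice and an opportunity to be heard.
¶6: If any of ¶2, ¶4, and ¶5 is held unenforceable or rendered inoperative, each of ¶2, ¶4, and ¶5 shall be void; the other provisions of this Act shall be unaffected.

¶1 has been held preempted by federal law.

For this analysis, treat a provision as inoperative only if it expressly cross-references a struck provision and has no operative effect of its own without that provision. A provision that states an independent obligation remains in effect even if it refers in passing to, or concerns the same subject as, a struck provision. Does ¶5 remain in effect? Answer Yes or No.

Yes

¶1 is struck. ¶3 merely fixes the grandfather exemption from ¶1; with ¶1 gone it has nothing to operate on and falls away. ¶2 mentions ¶1 but its own obligation stands independently of ¶1, so ¶2 is not affected. ¶6 ties ¶2, ¶4, and ¶5 together, but none of those is affected here; the remaining provisions continue in force under ¶6. That leaves ¶2, ¶4, ¶5, and ¶6 in effect. ¶5 is among the surviving provisions, so the answer is yes.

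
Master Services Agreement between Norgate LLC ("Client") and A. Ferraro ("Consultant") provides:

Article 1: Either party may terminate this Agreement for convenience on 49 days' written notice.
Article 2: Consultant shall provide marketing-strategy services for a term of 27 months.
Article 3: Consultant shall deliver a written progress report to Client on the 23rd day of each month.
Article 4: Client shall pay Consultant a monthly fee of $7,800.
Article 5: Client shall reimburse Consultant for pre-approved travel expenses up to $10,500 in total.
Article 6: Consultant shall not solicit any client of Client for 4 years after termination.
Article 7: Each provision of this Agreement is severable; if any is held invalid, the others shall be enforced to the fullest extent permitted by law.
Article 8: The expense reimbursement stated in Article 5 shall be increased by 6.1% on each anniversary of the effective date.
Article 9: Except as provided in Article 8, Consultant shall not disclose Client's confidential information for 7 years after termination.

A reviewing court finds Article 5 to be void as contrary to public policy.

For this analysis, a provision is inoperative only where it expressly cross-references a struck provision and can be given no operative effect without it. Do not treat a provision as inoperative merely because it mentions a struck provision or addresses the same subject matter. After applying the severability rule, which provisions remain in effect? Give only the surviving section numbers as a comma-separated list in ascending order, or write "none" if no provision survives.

Article 5 is struck. Article 8 does nothing except set the escalation of the expense reimbursement by reference to Article 5; with Article 5 gone it has no independent effect and is inoperative. Article 9 mentions Article 8 but its own obligation stands independently of Article 8, so Article 9 is not affected. Under the severability clause in Article 7, the remaining provisions continue in force. The provisions still in force are Article 1, Article 2, Article 3, Article 4, Article 6, Article 7, and Article 9.

1, 2, 3, 4, 6, 7, 9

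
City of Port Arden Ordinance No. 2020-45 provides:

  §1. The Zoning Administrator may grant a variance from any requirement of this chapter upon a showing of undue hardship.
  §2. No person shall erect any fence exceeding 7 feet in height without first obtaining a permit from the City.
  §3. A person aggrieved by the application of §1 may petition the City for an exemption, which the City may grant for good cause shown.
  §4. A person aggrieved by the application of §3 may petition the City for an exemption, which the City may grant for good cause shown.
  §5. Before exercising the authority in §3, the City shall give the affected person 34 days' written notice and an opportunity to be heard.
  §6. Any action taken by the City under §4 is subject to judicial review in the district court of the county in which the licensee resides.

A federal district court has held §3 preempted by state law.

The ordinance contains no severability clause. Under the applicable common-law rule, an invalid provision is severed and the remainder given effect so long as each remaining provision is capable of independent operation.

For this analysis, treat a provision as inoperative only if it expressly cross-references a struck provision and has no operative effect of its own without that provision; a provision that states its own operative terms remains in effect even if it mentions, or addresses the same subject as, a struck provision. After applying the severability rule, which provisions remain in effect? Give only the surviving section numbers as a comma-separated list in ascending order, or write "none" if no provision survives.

§3 is struck. §4 merely fixes the exemption procedure for §3; with §3 gone it has nothing to operate on and falls away. §5 merely fixes the notice-and-hearing requirement for §3; with §3 gone it has nothing to operate on and falls away. The only function of §6 is the judicial-review right for §4, so it cannot stand once §4 is removed. With no severability clause, the stated default rule severs what cannot stand and enforces each remaining provision that can operate on its own. §1 and §2 remain in effect.

1, 2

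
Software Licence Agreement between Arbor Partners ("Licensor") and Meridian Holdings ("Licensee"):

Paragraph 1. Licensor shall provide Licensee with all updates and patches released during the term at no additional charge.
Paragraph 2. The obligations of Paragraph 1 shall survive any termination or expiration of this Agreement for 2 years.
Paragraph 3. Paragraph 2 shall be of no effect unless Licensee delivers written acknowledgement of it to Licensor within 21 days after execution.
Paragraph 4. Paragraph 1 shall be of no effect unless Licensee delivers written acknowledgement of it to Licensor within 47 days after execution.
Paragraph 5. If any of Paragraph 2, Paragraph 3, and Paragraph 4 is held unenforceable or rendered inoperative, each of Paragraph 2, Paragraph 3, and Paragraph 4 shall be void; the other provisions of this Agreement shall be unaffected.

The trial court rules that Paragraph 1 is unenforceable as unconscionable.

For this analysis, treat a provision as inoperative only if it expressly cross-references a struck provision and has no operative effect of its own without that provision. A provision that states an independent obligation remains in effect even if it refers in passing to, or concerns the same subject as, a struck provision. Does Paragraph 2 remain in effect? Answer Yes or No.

No

Paragraph 1 is struck. Paragraph 2 operates only by reference to Paragraph 1, so it falls with Paragraph 1. Paragraph 4 has no operative effect of its own apart from Paragraph 1 and is therefore inoperative. Paragraph 3 has no operative effect of its own apart from Paragraph 2 and is therefore inoperative. Paragraph 5 declares Paragraph 2, Paragraph 3, and Paragraph 4 mutually dependent; since one of them has fallen, all of them are of no effect. The remainder continues in force under Paragraph 5. Only Paragraph 5 remains in effect. Paragraph 2 is among the inoperative provisions, so the answer is no.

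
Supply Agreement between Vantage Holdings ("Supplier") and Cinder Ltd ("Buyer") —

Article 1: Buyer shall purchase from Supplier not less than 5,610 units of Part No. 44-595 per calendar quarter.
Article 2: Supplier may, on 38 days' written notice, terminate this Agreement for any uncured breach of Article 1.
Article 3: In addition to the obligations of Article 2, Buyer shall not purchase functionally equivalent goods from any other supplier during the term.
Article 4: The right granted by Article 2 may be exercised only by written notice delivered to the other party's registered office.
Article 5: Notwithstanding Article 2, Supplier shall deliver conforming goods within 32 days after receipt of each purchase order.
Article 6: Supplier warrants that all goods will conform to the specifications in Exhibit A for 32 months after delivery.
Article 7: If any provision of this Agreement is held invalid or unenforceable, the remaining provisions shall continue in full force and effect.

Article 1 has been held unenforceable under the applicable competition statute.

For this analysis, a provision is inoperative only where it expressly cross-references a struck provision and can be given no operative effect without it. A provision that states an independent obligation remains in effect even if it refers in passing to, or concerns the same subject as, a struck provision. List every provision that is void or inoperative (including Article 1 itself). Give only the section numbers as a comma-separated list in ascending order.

Article 1 is struck. The only function of Article 2 is the termination right for breach of Article 1, so it cannot stand once Article 1 is removed. Article 4 has no operative effect of its own apart from Article 2 and is therefore inoperative. Article 3 mentions Article 2 but its own obligation stands independently of Article 2, so Article 3 is not affected. Although Article 5 refers to Article 2, its operative terms do not depend on Article 2, so it remains in effect. Under the severability clause in Article 7, the remaining provisions continue in force. That leaves Article 3, Article 5, Article 6, and Article 7 in effect.

1, 2, 4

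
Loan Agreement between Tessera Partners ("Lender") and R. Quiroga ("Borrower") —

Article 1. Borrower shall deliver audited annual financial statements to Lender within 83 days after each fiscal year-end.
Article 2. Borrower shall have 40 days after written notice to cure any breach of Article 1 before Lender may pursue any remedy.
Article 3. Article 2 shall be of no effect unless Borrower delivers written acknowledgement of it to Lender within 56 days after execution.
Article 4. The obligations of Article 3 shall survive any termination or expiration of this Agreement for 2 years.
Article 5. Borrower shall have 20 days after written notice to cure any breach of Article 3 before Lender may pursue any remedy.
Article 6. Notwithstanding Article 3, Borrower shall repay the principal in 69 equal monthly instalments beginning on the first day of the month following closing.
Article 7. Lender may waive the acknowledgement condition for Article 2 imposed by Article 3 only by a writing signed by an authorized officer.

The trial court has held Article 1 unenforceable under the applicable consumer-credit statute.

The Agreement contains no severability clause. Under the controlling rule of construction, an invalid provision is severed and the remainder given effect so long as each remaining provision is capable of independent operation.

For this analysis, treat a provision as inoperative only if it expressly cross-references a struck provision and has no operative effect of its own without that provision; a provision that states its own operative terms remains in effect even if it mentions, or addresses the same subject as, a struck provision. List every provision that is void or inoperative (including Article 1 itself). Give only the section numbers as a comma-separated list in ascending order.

Article 1 is struck. Article 2 has no operative effect of its own apart from Article 1 and is therefore inoperative. Article 3 has no operative effect of its own apart from Article 2 and is therefore inoperative. Article 4 has no operative effect of its own apart from Article 3 and is therefore inoperative. Article 5 merely fixes the cure period for breach of Article 3; with Article 3 gone it has nothing to operate on and falls away. The only function of Article 7 is the waiver condition for Article 3, so it cannot stand once Article 3 is removed. Article 6 mentions Article 3 but its own obligation stands independently of Article 3, so Article 6 is not affected. Under the stated default rule, only provisions that cannot operate independently fall away; the rest are enforced. Only Article 6 remains in effect.

1, 2, 3, 4, 5, 7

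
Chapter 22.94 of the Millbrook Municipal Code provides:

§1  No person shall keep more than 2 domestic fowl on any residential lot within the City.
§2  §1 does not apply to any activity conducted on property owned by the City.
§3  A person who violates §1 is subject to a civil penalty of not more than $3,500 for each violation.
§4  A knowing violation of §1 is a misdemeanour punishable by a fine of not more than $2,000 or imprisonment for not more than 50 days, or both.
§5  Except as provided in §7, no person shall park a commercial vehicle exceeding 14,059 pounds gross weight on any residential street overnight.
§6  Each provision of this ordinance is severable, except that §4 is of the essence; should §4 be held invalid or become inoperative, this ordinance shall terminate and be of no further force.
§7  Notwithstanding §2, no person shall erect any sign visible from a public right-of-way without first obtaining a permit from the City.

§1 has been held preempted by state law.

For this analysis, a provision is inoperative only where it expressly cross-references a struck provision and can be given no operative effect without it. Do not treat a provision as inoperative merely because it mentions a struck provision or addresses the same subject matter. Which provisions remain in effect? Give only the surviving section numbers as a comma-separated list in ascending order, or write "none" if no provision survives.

§1 is struck. §2 operates only by reference to §1, so it falls with §1. §3 has no operative effect of its own apart from §1 and is therefore inoperative. §4 merely fixes the criminal penalty for violating §1; with §1 gone it has nothing to operate on and falls away. §6 makes §4 an essential term, and §4 has been rendered inoperative by the cascade; under §6, the entire ordinance is therefore void. No provision of the ordinance survives.

none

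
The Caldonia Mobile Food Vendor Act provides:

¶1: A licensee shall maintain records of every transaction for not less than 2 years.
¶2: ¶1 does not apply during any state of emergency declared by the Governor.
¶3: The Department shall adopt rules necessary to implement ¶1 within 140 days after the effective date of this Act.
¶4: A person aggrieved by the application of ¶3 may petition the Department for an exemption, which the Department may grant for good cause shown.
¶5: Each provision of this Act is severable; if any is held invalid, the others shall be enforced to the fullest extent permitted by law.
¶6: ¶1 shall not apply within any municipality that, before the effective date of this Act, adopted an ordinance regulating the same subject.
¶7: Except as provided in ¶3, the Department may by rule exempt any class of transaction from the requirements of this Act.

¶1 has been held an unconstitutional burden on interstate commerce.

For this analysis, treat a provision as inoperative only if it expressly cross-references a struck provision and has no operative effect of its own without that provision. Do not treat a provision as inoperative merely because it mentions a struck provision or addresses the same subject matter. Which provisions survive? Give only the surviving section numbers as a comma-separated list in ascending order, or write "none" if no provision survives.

¶1 is struck. ¶2 has no operative effect of its own apart from ¶1 and is therefore inoperative. ¶3 operates only by reference to ¶1, so it falls with ¶1. ¶6 operates only by reference to ¶1, so it falls with ¶1. ¶4 merely fixes the exemption procedure for ¶3; with ¶3 gone it has nothing to operate on and falls away. Although ¶7 refers to ¶3, its operative terms do not depend on ¶3, so it remains in effect. ¶5 is a severability clause and preserves every provision that can still be given independent effect. The provisions still in force are ¶5 and ¶7.

5, 7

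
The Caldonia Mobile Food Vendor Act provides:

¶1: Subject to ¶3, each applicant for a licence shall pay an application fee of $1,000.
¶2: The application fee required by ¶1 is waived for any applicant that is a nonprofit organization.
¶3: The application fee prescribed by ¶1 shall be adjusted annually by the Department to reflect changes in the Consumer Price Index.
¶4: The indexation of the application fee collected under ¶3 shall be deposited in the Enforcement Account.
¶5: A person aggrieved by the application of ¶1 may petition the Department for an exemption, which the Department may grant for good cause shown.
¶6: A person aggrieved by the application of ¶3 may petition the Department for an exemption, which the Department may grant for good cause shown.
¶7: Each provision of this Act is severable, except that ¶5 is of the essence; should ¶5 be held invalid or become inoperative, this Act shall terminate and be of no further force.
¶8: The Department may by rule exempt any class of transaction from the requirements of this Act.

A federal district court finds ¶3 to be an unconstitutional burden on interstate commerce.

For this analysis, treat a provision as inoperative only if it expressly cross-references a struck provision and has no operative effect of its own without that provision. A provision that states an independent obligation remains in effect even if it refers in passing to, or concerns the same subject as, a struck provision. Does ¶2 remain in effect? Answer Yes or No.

Yes

¶3 is struck. ¶4 operates only by reference to ¶3, so it falls with ¶3. ¶6 has no operative effect of its own apart from ¶3 and is therefore inoperative. Although ¶1 refers to ¶3, its operative terms do not depend on ¶3, so it remains in effect. ¶7 makes ¶5 an essential term, but ¶5 is unaffected, so the severability proviso in ¶7 preserves the remaining provisions. ¶1, ¶2, ¶5, ¶7, and ¶8 remain in effect. ¶2 is among the surviving provisions, so the answer is yes.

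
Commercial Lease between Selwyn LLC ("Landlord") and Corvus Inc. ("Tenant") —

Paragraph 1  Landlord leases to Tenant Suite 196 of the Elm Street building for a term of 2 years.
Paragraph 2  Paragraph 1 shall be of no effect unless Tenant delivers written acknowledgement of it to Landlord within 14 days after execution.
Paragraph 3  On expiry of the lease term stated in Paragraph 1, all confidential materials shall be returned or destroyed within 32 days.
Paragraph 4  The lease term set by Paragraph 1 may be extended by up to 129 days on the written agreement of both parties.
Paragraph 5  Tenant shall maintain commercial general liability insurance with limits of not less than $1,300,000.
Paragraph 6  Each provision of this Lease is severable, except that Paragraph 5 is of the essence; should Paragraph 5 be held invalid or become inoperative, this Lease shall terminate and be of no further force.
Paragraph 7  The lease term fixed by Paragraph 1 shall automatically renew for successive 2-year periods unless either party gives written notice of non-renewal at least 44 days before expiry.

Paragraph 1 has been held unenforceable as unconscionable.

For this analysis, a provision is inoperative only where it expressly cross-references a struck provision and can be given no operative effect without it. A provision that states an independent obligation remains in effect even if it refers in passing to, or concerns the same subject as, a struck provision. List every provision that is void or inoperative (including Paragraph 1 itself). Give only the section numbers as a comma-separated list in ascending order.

1, 2, 3, 4, 7

Paragraph 1 is struck. The only function of Paragraph 2 is the acknowledgement condition for Paragraph 1, so it cannot stand once Paragraph 1 is removed. Paragraph 3 operates only by reference to Paragraph 1, so it falls with Paragraph 1. The whole of Paragraph 4 is the extension of the lease term, defined by reference to Paragraph 1, so Paragraph 4 cannot stand once Paragraph 1 is removed. Paragraph 7 has no operative effect of its own apart from Paragraph 1 and is therefore inoperative. Paragraph 6 makes Paragraph 5 an essential term, but Paragraph 5 is unaffected, so the severability proviso in Paragraph 6 preserves the remaining provisions. That leaves Paragraph 5 and Paragraph 6 in effect.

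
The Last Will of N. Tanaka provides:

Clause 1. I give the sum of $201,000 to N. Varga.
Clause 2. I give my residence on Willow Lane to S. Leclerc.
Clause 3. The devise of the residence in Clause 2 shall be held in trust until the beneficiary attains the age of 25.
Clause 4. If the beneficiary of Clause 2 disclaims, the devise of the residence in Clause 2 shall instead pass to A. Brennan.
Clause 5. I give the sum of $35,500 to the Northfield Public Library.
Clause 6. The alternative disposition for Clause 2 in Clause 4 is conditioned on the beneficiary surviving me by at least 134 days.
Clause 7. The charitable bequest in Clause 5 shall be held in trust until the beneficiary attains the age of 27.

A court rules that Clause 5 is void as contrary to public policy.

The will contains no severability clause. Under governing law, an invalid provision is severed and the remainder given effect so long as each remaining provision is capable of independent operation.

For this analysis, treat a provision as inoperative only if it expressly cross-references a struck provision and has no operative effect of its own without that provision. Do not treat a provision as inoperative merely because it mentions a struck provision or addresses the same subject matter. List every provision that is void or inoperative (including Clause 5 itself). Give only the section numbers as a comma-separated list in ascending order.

Clause 5 is struck. The only function of Clause 7 is the trust for Clause 5, so it cannot stand once Clause 5 is removed. With no severability clause, the stated default rule severs what cannot stand and enforces each remaining provision that can operate on its own. Clause 1, Clause 2, Clause 3, Clause 4, and Clause 6 remain in effect.

5, 7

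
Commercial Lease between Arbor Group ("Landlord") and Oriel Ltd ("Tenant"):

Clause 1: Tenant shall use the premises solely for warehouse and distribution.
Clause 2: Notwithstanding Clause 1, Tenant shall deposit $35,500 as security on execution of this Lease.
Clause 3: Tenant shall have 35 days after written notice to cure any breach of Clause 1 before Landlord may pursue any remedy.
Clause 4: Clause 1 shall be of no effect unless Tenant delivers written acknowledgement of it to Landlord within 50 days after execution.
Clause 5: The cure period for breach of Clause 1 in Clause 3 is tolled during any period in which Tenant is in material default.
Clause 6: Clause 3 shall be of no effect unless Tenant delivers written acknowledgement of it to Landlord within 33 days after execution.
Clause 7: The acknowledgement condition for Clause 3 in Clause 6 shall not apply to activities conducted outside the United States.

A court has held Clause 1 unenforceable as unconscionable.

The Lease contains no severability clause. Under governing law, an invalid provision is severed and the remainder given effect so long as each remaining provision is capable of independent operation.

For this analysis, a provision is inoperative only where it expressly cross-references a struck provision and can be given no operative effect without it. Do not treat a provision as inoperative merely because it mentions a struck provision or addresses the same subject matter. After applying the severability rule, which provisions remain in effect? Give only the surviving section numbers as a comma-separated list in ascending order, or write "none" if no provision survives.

2

Clause 1 is struck. Clause 3 has no operative effect of its own apart from Clause 1 and is therefore inoperative. Clause 4 merely fixes the acknowledgement condition for Clause 1; with Clause 1 gone it has nothing to operate on and falls away. Clause 5 operates only by reference to Clause 3, so it falls with Clause 3. Clause 6 operates only by reference to Clause 3, so it falls with Clause 3. Clause 7 has no operative effect of its own apart from Clause 6 and is therefore inoperative. Although Clause 2 refers to Clause 1, its operative terms do not depend on Clause 1, so it remains in effect. Under the stated default rule, only provisions that cannot operate independently fall away; the rest are enforced. Only Clause 2 remains in effect.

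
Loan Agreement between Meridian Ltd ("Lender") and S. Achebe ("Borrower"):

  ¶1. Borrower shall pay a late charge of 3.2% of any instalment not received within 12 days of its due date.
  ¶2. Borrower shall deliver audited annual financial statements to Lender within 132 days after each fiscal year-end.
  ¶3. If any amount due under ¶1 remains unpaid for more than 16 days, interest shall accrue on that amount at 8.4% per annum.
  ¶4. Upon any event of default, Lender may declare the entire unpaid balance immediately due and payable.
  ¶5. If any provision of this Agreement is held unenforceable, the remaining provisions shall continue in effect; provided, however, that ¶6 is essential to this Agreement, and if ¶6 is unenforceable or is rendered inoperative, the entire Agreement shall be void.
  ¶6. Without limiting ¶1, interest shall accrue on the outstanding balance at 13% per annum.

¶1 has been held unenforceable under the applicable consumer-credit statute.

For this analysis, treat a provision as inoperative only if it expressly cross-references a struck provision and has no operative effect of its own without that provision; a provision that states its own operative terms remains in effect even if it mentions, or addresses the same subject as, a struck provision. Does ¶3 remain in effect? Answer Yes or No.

¶1 is struck. ¶3 does nothing except set the default interest on the late charge by reference to ¶1; with ¶1 gone it has no independent effect and is inoperative. ¶6 mentions ¶1 but its own obligation stands independently of ¶1, so ¶6 is not affected. ¶5 makes ¶6 an essential term, but ¶6 is unaffected, so the severability proviso in ¶5 preserves the remaining provisions. That leaves ¶2, ¶4, ¶5, and ¶6 in effect. ¶3 is among the inoperative provisions, so the answer is no.

No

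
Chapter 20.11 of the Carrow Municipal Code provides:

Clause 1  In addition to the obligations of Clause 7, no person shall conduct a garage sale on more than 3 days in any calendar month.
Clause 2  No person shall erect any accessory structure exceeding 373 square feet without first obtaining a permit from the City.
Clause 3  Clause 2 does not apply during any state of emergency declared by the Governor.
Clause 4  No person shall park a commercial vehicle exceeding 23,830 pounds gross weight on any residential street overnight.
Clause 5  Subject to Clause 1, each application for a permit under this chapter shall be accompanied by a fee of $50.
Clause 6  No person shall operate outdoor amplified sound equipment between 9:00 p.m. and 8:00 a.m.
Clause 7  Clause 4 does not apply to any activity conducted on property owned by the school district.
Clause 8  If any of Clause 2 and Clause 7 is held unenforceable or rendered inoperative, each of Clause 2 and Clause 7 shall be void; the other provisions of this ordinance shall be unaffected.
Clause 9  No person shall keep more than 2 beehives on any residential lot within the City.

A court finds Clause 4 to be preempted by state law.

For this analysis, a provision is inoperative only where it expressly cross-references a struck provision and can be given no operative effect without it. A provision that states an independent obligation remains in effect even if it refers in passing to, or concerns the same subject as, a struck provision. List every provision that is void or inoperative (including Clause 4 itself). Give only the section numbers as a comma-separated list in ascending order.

2, 3, 4, 7

Clause 4 is struck. Clause 7 has no operative effect of its own apart from Clause 4 and is therefore inoperative. Although Clause 1 refers to Clause 7, its operative terms do not depend on Clause 7, so it remains in effect. Clause 8 declares Clause 2 and Clause 7 mutually dependent; since one of them has fallen, all of them are of no effect. That brings down Clause 2 as well. Clause 3 in turn depends solely on a provision now struck and likewise falls. The remainder continues in force under Clause 8. That leaves Clause 1, Clause 5, Clause 6, Clause 8, and Clause 9 in effect.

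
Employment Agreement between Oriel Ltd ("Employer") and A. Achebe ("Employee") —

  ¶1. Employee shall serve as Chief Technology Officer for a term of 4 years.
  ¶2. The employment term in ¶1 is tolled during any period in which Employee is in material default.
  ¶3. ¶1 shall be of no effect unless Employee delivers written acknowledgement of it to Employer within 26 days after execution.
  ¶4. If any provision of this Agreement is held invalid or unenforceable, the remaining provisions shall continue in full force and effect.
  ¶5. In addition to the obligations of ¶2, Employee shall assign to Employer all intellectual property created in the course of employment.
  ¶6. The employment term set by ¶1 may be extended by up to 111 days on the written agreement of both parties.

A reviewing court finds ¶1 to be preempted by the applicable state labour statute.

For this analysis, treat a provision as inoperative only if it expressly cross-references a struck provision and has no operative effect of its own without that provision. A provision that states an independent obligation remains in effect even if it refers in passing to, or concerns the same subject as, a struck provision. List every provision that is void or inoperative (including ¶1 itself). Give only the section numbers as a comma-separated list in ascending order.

1, 2, 3, 6

¶1 is struck. The whole of ¶2 is the tolling of the employment term, defined by reference to ¶1, so ¶2 cannot stand once ¶1 is removed. ¶3 operates only by reference to ¶1, so it falls with ¶1. ¶6 does nothing except set the extension of the employment term by reference to ¶1; with ¶1 gone it has no independent effect and is inoperative. ¶5 mentions ¶2 but its own obligation stands independently of ¶2, so ¶5 is not affected. Under the severability clause in ¶4, the remaining provisions continue in force. ¶4 and ¶5 remain in effect.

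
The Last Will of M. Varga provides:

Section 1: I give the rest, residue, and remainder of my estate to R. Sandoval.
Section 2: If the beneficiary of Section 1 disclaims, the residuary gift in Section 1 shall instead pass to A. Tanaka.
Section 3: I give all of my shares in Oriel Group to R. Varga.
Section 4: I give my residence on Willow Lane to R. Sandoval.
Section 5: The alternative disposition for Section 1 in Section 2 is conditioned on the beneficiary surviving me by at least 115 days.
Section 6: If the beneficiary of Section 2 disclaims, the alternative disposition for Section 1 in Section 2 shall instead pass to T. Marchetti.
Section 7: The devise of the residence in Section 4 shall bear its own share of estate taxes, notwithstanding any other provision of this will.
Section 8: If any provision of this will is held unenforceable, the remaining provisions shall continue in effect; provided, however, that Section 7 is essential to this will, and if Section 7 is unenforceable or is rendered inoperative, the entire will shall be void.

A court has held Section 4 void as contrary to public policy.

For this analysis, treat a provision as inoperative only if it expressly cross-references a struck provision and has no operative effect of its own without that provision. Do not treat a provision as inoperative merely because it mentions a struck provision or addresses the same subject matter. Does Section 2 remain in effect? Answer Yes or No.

No

Section 4 is struck. Section 7 merely fixes the tax charge on Section 4; with Section 4 gone it has nothing to operate on and falls away. Section 8 makes Section 7 an essential term, and Section 7 has been rendered inoperative by the cascade; under Section 8, the entire will is therefore void. No provision of the will survives. Section 2 is among the inoperative provisions, so the answer is no.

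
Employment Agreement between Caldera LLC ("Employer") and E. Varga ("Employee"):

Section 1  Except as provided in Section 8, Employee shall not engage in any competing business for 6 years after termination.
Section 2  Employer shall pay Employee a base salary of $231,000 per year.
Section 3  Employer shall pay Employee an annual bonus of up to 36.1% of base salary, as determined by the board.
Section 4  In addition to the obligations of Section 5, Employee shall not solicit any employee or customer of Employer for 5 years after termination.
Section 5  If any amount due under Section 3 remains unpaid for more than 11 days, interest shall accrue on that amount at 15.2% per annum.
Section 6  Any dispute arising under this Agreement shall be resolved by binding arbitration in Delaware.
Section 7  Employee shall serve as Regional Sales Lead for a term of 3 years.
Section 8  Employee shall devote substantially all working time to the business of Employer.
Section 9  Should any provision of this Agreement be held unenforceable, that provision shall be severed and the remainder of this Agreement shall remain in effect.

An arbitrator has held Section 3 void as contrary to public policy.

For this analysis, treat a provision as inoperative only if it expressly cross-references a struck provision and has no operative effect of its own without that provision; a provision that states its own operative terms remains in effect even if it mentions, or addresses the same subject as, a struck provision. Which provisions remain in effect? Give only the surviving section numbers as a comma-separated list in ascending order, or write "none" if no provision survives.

Section 3 is struck. Section 5 does nothing except set the default interest on the annual bonus by reference to Section 3; with Section 3 gone it has no independent effect and is inoperative. Section 4 mentions Section 5 but its own obligation stands independently of Section 5, so Section 4 is not affected. Section 9 is a severability clause and preserves every provision that can still be given independent effect. Section 1, Section 2, Section 4, Section 6, Section 7, Section 8, and Section 9 remain in effect.

1, 2, 4, 6, 7, 8, 9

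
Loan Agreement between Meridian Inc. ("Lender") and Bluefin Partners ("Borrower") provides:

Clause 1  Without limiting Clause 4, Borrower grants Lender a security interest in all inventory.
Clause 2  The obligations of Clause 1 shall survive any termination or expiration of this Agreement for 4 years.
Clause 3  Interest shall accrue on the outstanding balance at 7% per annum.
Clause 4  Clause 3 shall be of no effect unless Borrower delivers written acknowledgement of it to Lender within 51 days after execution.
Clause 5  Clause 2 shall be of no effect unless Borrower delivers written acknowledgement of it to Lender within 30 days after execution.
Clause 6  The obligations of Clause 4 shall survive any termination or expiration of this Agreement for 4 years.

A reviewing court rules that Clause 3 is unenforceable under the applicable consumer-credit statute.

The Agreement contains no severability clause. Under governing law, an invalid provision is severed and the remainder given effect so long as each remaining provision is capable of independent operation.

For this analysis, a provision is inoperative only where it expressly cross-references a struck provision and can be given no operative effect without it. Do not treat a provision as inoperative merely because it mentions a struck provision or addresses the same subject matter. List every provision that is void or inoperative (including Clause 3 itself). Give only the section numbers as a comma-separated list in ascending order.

Clause 3 is struck. Clause 4 operates only by reference to Clause 3, so it falls with Clause 3. The only function of Clause 6 is the survival period for Clause 4, so it cannot stand once Clause 4 is removed. Although Clause 1 refers to Clause 4, its operative terms do not depend on Clause 4, so it remains in effect. With no severability clause, the stated default rule severs what cannot stand and enforces each remaining provision that can operate on its own. The provisions still in force are Clause 1, Clause 2, and Clause 5.

3, 4, 6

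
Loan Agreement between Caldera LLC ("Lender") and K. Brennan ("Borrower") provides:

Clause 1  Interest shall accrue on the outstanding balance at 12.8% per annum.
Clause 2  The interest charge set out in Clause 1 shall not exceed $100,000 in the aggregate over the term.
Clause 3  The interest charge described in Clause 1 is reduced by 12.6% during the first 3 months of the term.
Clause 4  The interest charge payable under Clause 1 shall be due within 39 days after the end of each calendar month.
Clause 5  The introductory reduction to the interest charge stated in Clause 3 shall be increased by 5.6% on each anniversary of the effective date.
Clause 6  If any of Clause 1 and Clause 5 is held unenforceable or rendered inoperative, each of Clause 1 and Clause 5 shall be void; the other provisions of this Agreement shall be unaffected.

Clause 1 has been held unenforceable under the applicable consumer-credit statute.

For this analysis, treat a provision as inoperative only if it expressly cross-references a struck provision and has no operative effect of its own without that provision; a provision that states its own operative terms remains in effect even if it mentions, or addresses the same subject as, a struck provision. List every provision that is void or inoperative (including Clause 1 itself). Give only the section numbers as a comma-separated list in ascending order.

Clause 1 is struck. The whole of Clause 2 is the aggregate cap on the interest charge, defined by reference to Clause 1, so Clause 2 cannot stand once Clause 1 is removed. Clause 3 has no operative effect of its own apart from Clause 1 and is therefore inoperative. Clause 4 does nothing except set the payment deadline for the interest charge by reference to Clause 1; with Clause 1 gone it has no independent effect and is inoperative. Clause 5 does nothing except set the escalation of the introductory reduction to the interest charge by reference to Clause 3; with Clause 3 gone it has no independent effect and is inoperative. Clause 6 declares Clause 1 and Clause 5 mutually dependent; since one of them has fallen, all of them are of no effect. The remainder continues in force under Clause 6. Only Clause 6 remains in effect.

1, 2, 3, 4, 5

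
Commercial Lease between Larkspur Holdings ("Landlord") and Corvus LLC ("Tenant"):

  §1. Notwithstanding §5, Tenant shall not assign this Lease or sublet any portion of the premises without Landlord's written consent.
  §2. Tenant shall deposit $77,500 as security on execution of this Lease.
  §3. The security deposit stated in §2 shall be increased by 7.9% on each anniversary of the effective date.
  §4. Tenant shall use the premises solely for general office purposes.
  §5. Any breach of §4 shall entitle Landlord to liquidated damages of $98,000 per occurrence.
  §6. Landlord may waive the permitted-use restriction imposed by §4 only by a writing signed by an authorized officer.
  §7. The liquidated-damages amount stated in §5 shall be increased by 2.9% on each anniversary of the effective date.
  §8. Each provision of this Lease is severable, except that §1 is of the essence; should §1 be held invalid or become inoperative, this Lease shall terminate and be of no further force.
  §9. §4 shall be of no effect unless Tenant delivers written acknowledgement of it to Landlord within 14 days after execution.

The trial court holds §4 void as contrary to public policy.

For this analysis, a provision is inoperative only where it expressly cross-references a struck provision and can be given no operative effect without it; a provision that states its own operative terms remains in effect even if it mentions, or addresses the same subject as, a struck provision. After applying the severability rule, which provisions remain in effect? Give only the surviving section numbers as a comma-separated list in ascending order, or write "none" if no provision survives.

1, 2, 3, 8

§4 is struck. The whole of §5 is the liquidated-damages amount, defined by reference to §4, so §5 cannot stand once §4 is removed. §6 has no operative effect of its own apart from §4 and is therefore inoperative. The only function of §9 is the acknowledgement condition for §4, so it cannot stand once §4 is removed. §7 does nothing except set the escalation of the liquidated-damages amount by reference to §5; with §5 gone it has no independent effect and is inoperative. Although §1 refers to §5, its operative terms do not depend on §5, so it remains in effect. §8 makes §1 an essential term, but §1 is unaffected, so the severability proviso in §8 preserves the remaining provisions. §1, §2, §3, and §8 remain in effect.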